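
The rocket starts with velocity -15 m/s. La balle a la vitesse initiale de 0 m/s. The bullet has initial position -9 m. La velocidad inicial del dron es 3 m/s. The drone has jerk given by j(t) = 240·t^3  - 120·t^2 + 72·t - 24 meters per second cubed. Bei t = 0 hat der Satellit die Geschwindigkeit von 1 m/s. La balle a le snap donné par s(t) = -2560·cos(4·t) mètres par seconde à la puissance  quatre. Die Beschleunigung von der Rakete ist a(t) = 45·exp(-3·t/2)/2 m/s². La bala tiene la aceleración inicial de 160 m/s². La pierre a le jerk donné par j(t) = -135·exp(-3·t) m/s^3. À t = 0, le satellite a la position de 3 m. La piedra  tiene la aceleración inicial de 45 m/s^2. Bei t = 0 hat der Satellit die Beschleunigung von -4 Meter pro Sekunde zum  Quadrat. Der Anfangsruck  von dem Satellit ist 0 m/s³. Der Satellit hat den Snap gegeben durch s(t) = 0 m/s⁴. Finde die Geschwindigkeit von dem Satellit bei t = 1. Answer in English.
To solve this, we need to take 3 antiderivatives of our snap equation s(t) = 0. Finding the integral of s(t) and using j(0) = 0: j(t) = 0. The antiderivative of jerk, with a(0) = -4, gives acceleration: a(t) = -4. Finding the antiderivative of a(t) and using v(0) = 1: v(t) = 1 - 4·t. We have velocity v(t) = 1 - 4·t. Substituting t = 1: v(1) = -3.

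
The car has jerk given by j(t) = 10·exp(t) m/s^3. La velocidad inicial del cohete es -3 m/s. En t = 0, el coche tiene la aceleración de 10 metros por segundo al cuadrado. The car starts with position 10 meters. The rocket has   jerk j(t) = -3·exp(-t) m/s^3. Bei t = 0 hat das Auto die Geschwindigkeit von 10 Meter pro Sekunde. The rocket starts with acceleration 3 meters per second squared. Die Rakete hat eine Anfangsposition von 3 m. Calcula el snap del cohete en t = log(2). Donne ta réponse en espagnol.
Partiendo de la sacudida j(t) = -3·exp(-t), tomamos 1 derivada. La derivada de la sacudida da el snap: s(t) = 3·exp(-t). De la ecuación del snap s(t) = 3·exp(-t), sustituimos t = log(2) para obtener s = 3/2.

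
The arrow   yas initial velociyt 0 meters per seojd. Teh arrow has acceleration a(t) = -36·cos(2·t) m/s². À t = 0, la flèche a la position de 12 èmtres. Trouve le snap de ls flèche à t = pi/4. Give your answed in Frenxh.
Pour résoudre ceci, nous devons prendre 2 dérivées de notre équation de l'accélération a(t) = -36·cos(2·t). En prenant d/dt de a(t), nous trouvons j(t) = 72·sin(2·t). En prenant d/dt de j(t), nous trouvons s(t) = 144·cos(2·t). En utilisant s(t) = 144·cos(2·t) et en substituant t = pi/4, nous trouvons s = 0.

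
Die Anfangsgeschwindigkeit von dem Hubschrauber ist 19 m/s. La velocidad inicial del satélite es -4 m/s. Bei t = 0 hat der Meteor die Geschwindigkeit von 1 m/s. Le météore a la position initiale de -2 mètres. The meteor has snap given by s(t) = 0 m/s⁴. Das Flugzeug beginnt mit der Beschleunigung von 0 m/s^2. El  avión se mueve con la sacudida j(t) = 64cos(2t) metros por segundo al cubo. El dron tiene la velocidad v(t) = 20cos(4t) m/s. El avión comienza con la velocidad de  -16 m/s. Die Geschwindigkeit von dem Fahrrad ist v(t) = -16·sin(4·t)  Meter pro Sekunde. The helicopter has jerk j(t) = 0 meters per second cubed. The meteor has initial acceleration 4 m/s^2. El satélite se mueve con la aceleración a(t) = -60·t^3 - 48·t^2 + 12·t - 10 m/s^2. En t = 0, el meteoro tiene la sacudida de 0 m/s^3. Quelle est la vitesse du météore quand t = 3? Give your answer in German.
Um dies zu lösen, müssen wir 3 Integrale unserer Gleichung für den Snap s(t) = 0 finden. Die Stammfunktion von dem Snap, mit j(0) = 0, ergibt den Ruck: j(t) = 0. Durch Integration von dem Ruck und Verwendung der Anfangsbedingung a(0) = 4, erhalten wir a(t) = 4. Durch Integration von der Beschleunigung und Verwendung der Anfangsbedingung v(0) = 1, erhalten wir v(t) = 4·t + 1. Aus der Gleichung für die Geschwindigkeit v(t) = 4·t + 1, setzen wir t = 3 ein und erhalten v = 13.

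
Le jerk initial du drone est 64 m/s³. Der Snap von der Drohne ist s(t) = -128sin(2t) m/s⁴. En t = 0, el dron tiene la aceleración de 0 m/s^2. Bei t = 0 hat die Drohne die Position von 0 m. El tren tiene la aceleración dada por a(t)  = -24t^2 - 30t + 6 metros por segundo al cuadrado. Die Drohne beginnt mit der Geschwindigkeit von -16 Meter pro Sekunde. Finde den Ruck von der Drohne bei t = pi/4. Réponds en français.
Nous devons intégrer notre équation du snap s(t) = -128·sin(2·t) 1 fois. En intégrant le snap et en utilisant la condition initiale j(0) = 64, nous obtenons j(t) = 64·cos(2·t). Nous avons le jerk j(t) = 64·cos(2·t). En substituant t = pi/4: j(pi/4) = 0.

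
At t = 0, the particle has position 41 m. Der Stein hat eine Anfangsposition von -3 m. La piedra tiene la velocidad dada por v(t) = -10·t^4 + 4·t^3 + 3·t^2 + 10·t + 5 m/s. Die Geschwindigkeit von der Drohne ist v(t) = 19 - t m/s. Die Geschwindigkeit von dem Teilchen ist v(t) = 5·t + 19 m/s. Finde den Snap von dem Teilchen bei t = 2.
Ausgehend von der Geschwindigkeit v(t) = 5·t + 19, nehmen wir 3 Ableitungen. Mit d/dt von v(t) finden wir a(t) = 5. Durch Ableiten von der Beschleunigung erhalten wir den Ruck: j(t) = 0. Die Ableitung von dem Ruck ergibt den Snap: s(t) = 0. Wir haben den Snap s(t) = 0. Durch Einsetzen von t = 2: s(2) = 0.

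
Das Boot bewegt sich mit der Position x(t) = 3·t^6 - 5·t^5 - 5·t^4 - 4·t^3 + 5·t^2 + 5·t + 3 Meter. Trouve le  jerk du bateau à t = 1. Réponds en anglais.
We must differentiate our position equation x(t) = 3·t^6 - 5·t^5 - 5·t^4 - 4·t^3 + 5·t^2 + 5·t + 3 3 times. Taking d/dt of x(t), we find v(t) = 18·t^5 - 25·t^4 - 20·t^3 - 12·t^2 + 10·t + 5. Differentiating velocity, we get acceleration: a(t) = 90·t^4 - 100·t^3 - 60·t^2 - 24·t + 10. Taking d/dt of a(t), we find j(t) = 360·t^3 - 300·t^2 - 120·t - 24. From the given jerk equation j(t) = 360·t^3 - 300·t^2 - 120·t - 24, we substitute t = 1 to get j = -84.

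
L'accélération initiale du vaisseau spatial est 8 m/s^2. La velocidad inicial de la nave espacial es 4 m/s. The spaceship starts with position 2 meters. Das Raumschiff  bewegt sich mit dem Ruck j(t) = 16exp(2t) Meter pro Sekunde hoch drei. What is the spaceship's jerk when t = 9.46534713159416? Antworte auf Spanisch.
Usando j(t) = 16·exp(2·t) y sustituyendo t = 9.46534713159416, encontramos j = 2664501933.70027.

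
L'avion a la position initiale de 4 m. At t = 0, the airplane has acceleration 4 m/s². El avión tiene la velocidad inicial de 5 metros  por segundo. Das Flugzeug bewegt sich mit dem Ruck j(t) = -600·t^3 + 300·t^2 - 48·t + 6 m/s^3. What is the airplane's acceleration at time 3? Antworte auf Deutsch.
Wir müssen unsere Gleichung für den Ruck j(t) = -600·t^3 + 300·t^2 - 48·t + 6 1-mal integrieren. Mit ∫j(t)dt und Anwendung von a(0) = 4, finden wir a(t) = -150·t^4 + 100·t^3 - 24·t^2 + 6·t + 4. Mit a(t) = -150·t^4 + 100·t^3 - 24·t^2 + 6·t + 4 und Einsetzen von t = 3, finden wir a = -9644.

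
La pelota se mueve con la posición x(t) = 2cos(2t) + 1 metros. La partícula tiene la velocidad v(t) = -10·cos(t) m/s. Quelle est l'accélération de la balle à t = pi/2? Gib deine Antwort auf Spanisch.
Debemos derivar nuestra ecuación de la posición x(t) = 2·cos(2·t) + 1 2 veces. Tomando d/dt de x(t), encontramos v(t) = -4·sin(2·t). Derivando la velocidad, obtenemos la aceleración: a(t) = -8·cos(2·t). Tenemos la aceleración a(t) = -8·cos(2·t). Sustituyendo t = pi/2: a(pi/2) = 8.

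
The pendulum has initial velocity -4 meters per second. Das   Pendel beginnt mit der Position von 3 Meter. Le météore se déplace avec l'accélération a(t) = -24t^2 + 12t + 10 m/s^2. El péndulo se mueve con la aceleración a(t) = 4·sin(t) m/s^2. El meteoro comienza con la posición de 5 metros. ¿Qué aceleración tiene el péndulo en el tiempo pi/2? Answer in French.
En utilisant a(t) = 4·sin(t) et en substituant t = pi/2, nous trouvons a = 4.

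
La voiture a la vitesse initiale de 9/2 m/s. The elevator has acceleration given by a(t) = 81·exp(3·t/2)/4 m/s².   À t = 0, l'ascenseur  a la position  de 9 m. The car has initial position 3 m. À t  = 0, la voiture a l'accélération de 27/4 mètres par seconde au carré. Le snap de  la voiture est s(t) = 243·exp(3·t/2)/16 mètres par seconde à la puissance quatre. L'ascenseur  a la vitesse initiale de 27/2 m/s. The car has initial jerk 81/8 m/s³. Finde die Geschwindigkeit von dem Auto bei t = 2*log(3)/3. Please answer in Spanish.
Necesitamos integrar nuestra ecuación del snap s(t) = 243·exp(3·t/2)/16 3 veces. La antiderivada del snap, con j(0) = 81/8, da la sacudida: j(t) = 81·exp(3·t/2)/8. Integrando la sacudida y usando la condición inicial a(0) = 27/4, obtenemos a(t) = 27·exp(3·t/2)/4. Integrando la aceleración y usando la condición inicial v(0) = 9/2, obtenemos v(t) = 9·exp(3·t/2)/2. Tenemos la velocidad v(t) = 9·exp(3·t/2)/2. Sustituyendo t = 2*log(3)/3: v(2*log(3)/3) = 27/2.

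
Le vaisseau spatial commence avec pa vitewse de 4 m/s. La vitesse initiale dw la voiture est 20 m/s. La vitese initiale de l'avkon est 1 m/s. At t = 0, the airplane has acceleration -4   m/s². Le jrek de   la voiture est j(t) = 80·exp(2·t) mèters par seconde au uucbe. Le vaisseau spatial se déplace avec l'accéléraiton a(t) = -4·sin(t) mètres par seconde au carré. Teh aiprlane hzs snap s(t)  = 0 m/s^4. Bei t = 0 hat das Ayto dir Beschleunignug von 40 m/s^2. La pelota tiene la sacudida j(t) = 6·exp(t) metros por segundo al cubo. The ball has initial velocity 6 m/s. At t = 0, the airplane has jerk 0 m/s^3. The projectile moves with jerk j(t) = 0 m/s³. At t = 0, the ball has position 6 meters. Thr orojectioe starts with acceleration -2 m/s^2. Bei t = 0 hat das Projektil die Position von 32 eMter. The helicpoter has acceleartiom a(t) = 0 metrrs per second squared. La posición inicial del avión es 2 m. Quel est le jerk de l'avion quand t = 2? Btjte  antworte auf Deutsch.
Wir müssen die Stammfunktion unserer Gleichung für den Snap s(t) = 0 1-mal finden. Das Integral von dem Snap, mit j(0) = 0, ergibt den Ruck: j(t) = 0. Wir haben den Ruck j(t) = 0. Durch Einsetzen von t = 2: j(2) = 0.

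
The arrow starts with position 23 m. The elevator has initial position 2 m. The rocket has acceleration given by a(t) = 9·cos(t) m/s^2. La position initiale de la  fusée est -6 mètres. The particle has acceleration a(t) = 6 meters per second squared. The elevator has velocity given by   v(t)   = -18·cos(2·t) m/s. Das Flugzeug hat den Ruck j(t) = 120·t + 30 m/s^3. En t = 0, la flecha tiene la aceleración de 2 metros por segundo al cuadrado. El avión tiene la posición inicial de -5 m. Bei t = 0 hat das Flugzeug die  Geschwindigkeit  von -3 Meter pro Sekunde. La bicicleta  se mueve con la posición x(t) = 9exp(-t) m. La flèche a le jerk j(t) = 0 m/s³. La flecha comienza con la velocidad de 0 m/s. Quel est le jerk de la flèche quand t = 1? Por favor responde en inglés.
We have jerk j(t) = 0. Substituting t = 1: j(1) = 0.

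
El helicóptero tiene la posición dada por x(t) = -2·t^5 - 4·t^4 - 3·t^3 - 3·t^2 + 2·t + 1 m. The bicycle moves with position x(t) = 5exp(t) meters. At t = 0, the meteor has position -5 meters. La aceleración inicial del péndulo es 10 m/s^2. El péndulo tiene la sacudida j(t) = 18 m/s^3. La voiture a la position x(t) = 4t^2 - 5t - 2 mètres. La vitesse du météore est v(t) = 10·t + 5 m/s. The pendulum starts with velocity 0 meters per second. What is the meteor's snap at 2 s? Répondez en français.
Pour résoudre ceci, nous devons prendre 3 dérivées de notre équation de la vitesse v(t) = 10·t + 5. La dérivée de la vitesse donne l'accélération: a(t) = 10. La dérivée de l'accélération donne le jerk: j(t) = 0. La dérivée du jerk donne le snap: s(t) = 0. En utilisant s(t) = 0 et en substituant t = 2, nous trouvons s = 0.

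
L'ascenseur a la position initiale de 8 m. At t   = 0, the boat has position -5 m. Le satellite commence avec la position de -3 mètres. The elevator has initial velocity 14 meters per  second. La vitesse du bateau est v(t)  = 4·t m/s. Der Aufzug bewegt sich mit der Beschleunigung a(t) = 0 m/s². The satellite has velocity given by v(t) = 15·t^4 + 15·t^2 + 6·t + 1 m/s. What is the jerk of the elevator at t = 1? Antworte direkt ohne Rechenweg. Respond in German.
Die Antwort ist 0.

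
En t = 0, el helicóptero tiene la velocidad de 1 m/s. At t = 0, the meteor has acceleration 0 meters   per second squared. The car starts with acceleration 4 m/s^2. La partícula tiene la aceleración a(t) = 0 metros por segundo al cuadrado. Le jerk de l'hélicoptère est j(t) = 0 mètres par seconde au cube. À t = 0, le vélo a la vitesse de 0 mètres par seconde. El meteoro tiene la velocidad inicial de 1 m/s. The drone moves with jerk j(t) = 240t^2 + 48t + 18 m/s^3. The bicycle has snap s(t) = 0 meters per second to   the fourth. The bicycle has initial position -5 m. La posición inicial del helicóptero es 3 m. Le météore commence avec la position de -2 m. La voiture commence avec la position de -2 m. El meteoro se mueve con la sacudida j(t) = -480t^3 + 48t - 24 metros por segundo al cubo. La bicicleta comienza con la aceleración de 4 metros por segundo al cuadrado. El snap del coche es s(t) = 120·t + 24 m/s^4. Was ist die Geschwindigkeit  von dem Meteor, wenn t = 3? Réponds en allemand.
Wir müssen unsere Gleichung für den Ruck j(t) = -480·t^3 + 48·t - 24 2-mal integrieren. Durch Integration von dem Ruck und Verwendung der Anfangsbedingung a(0) = 0, erhalten wir a(t) = 24·t·(-5·t^3 + t - 1). Durch Integration von der Beschleunigung und Verwendung der Anfangsbedingung v(0) = 1, erhalten wir v(t) = -24·t^5 + 8·t^3 - 12·t^2 + 1. Mit v(t) = -24·t^5 + 8·t^3 - 12·t^2 + 1 und Einsetzen von t = 3, finden wir v = -5723.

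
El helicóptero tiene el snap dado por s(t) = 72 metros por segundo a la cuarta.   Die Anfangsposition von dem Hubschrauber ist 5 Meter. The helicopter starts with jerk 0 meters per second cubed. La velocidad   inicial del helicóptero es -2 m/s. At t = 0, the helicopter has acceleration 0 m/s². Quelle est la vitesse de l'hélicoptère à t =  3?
Pour résoudre ceci, nous devons prendre 3 primitives de notre équation du snap s(t) = 72. L'intégrale du snap est le jerk. En utilisant j(0) = 0, nous obtenons j(t) = 72·t. La primitive du jerk est l'accélération. En utilisant a(0) = 0, nous obtenons a(t) = 36·t^2. En prenant ∫a(t)dt et en appliquant v(0) = -2, nous trouvons v(t) = 12·t^3 - 2. Nous avons la vitesse v(t) = 12·t^3 - 2. En substituant t = 3: v(3) = 322.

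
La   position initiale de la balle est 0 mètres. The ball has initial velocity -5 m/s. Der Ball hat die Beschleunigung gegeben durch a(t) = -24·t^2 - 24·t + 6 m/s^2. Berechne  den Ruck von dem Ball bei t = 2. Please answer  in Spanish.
Para resolver esto, necesitamos tomar 1 derivada de nuestra ecuación de la aceleración a(t) = -24·t^2 - 24·t + 6. La derivada de la aceleración da la sacudida: j(t) = -48·t - 24. Usando j(t) = -48·t - 24 y sustituyendo t = 2, encontramos j = -120.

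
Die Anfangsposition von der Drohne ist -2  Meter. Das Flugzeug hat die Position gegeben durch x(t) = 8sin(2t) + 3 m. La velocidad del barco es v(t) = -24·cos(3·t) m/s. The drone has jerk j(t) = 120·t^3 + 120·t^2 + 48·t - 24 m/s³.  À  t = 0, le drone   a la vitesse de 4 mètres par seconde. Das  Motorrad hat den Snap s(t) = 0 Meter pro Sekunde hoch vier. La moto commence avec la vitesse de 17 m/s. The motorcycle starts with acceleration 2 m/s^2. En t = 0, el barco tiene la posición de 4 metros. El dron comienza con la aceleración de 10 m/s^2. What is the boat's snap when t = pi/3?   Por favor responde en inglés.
Starting from velocity v(t) = -24·cos(3·t), we take 3 derivatives. Taking d/dt of v(t), we find a(t) = 72·sin(3·t). Differentiating acceleration, we get jerk: j(t) = 216·cos(3·t). Taking d/dt of j(t), we find s(t) = -648·sin(3·t). From the given snap equation s(t) = -648·sin(3·t), we substitute t = pi/3 to get s = 0.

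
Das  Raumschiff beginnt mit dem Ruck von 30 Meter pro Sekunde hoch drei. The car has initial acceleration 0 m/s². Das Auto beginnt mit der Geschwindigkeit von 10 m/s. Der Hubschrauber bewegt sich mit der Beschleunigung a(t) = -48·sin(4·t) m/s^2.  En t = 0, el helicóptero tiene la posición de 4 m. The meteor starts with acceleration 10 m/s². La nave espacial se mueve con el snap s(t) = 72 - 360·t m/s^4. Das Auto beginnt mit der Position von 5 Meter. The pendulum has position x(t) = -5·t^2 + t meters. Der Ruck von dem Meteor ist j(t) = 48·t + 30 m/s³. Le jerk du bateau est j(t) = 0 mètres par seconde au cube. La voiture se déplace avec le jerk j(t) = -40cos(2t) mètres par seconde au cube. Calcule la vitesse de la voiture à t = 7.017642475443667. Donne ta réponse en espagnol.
Necesitamos integrar nuestra ecuación de la sacudida j(t) = -40·cos(2·t) 2 veces. La integral de la sacudida, con a(0) = 0, da la aceleración: a(t) = -20·sin(2·t). Integrando la aceleración y usando la condición inicial v(0) = 10, obtenemos v(t) = 10·cos(2·t). Tenemos la velocidad v(t) = 10·cos(2·t). Sustituyendo t = 7.017642475443667: v(7.017642475443667) = 1.01705826896521.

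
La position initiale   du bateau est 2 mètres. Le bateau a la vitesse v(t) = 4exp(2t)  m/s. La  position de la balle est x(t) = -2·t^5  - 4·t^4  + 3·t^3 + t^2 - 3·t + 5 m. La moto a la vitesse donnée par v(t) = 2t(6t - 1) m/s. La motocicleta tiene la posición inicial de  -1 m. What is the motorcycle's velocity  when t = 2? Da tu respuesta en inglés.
From the given velocity equation v(t) = 2·t·(6·t - 1), we substitute t = 2 to get v = 44.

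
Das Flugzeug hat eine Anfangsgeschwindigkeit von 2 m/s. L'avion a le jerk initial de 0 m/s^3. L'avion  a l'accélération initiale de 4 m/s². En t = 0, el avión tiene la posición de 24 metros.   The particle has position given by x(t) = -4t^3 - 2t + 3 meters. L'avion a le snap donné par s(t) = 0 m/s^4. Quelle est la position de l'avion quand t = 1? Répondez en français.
En partant du snap s(t) = 0, nous prenons 4 primitives. En prenant ∫s(t)dt et en appliquant j(0) = 0, nous trouvons j(t) = 0. La primitive du jerk, avec a(0) = 4, donne l'accélération: a(t) = 4. La primitive de l'accélération est la vitesse. En utilisant v(0) = 2, nous obtenons v(t) = 4·t + 2. En prenant ∫v(t)dt et en appliquant x(0) = 24, nous trouvons x(t) = 2·t^2 + 2·t + 24. Nous avons la position x(t) = 2·t^2 + 2·t + 24. En substituant t = 1: x(1) = 28.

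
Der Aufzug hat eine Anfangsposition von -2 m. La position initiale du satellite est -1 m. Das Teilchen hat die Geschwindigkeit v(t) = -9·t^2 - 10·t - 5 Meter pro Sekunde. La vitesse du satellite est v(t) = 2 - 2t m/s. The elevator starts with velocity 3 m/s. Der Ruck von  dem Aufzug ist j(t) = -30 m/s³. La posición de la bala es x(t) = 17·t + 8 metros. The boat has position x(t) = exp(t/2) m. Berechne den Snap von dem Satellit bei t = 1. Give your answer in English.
To solve this, we need to take 3 derivatives of our velocity equation v(t) = 2 - 2·t. Differentiating velocity, we get acceleration: a(t) = -2. Differentiating acceleration, we get jerk: j(t) = 0. The derivative of jerk gives snap: s(t) = 0. Using s(t) = 0 and substituting t = 1, we find s = 0.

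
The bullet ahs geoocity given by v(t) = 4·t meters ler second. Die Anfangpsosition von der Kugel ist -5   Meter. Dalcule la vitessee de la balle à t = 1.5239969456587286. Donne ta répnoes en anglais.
Using v(t) = 4·t and substituting t = 1.5239969456587286, we find v = 6.09598778263491.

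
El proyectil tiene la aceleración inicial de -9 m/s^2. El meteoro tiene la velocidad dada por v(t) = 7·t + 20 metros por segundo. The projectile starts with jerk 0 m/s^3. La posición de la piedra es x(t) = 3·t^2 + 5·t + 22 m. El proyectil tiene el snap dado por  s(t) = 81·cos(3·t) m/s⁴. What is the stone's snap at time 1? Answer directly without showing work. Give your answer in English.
The answer is 0.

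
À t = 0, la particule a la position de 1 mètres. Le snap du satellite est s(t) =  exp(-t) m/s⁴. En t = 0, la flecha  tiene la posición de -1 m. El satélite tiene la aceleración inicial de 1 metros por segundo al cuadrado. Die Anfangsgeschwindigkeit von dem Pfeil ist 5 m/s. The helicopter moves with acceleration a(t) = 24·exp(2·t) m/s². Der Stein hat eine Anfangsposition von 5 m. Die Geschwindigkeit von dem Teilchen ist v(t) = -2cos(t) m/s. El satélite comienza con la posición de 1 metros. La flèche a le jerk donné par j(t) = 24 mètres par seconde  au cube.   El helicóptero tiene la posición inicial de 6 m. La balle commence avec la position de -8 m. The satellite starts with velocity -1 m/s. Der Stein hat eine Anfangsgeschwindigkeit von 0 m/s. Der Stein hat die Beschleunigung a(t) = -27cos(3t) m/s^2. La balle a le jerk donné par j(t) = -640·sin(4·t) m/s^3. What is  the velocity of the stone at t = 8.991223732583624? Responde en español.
Debemos encontrar la antiderivada de nuestra ecuación de la aceleración a(t) = -27·cos(3·t) 1 vez. La integral de la aceleración es la velocidad. Usando v(0) = 0, obtenemos v(t) = -9·sin(3·t). Usando v(t) = -9·sin(3·t) y sustituyendo t = 8.991223732583624, encontramos v = -8.67361717056022.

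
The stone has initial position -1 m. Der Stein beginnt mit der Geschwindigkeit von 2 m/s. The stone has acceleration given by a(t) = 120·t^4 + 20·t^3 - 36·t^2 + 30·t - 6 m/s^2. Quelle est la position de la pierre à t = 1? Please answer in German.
Wir müssen die Stammfunktion unserer Gleichung für die Beschleunigung a(t) = 120·t^4 + 20·t^3 - 36·t^2 + 30·t - 6 2-mal finden. Mit ∫a(t)dt und Anwendung von v(0) = 2, finden wir v(t) = 24·t^5 + 5·t^4 - 12·t^3 + 15·t^2 - 6·t + 2. Die Stammfunktion von der Geschwindigkeit, mit x(0) = -1, ergibt die Position: x(t) = 4·t^6 + t^5 - 3·t^4 + 5·t^3 - 3·t^2 + 2·t - 1. Aus der Gleichung für die Position x(t) = 4·t^6 + t^5 - 3·t^4 + 5·t^3 - 3·t^2 + 2·t - 1, setzen wir t = 1 ein und erhalten x = 5.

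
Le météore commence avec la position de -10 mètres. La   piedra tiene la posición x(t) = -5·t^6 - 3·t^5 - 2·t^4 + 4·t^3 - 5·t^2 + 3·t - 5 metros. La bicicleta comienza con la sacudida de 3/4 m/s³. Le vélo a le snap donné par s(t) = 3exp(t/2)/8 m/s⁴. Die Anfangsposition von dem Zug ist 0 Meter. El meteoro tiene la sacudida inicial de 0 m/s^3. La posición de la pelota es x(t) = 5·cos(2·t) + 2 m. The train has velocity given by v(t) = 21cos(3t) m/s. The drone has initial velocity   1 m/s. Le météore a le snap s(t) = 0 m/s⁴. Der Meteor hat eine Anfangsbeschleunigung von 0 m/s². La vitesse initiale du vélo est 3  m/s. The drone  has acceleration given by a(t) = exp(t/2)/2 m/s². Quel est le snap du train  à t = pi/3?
Pour résoudre ceci, nous devons prendre 3 dérivées de notre équation de la vitesse v(t) = 21·cos(3·t). La dérivée de la vitesse donne l'accélération: a(t) = -63·sin(3·t). En dérivant l'accélération, nous obtenons le jerk: j(t) = -189·cos(3·t). La dérivée du jerk donne le snap: s(t) = 567·sin(3·t). Nous avons le snap s(t) = 567·sin(3·t). En substituant t = pi/3: s(pi/3) = 0.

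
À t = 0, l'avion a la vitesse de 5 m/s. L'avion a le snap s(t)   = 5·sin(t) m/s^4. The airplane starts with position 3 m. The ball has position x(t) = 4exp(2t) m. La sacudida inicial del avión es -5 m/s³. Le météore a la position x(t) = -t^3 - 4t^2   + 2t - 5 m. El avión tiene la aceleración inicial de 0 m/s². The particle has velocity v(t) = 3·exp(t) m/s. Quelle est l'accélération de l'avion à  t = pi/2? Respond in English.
We must find the antiderivative of our snap equation s(t) = 5·sin(t) 2 times. The antiderivative of snap, with j(0) = -5, gives jerk: j(t) = -5·cos(t). Finding the antiderivative of j(t) and using a(0) = 0: a(t) = -5·sin(t). We have acceleration a(t) = -5·sin(t). Substituting t = pi/2: a(pi/2) = -5.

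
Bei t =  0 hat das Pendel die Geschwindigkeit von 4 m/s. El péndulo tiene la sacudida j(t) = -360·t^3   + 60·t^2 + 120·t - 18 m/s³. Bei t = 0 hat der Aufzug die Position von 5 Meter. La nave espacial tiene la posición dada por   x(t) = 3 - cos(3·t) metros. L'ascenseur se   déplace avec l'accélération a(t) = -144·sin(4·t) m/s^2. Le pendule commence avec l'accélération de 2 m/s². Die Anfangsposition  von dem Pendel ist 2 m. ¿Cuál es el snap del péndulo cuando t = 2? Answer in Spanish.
Para resolver esto, necesitamos tomar 1 derivada de nuestra ecuación de la sacudida j(t) = -360·t^3 + 60·t^2 + 120·t - 18. Derivando la sacudida, obtenemos el snap: s(t) = -1080·t^2 + 120·t + 120. Usando s(t) = -1080·t^2 + 120·t + 120 y sustituyendo t = 2, encontramos s = -3960.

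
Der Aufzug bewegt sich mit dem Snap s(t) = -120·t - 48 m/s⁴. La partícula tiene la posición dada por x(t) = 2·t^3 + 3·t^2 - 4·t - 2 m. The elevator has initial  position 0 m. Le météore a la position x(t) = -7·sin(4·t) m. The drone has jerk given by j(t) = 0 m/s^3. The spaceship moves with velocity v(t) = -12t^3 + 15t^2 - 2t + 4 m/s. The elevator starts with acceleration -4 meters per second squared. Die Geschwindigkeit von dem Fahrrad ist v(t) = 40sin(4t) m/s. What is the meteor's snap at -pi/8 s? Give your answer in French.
En partant de la position x(t) = -7·sin(4·t), nous prenons 4 dérivées. En prenant d/dt de x(t), nous trouvons v(t) = -28·cos(4·t). En prenant d/dt de v(t), nous trouvons a(t) = 112·sin(4·t). En dérivant l'accélération, nous obtenons le jerk: j(t) = 448·cos(4·t). En prenant d/dt de j(t), nous trouvons s(t) = -1792·sin(4·t). Nous avons le snap s(t) = -1792·sin(4·t). En substituant t = -pi/8: s(-pi/8) = 1792.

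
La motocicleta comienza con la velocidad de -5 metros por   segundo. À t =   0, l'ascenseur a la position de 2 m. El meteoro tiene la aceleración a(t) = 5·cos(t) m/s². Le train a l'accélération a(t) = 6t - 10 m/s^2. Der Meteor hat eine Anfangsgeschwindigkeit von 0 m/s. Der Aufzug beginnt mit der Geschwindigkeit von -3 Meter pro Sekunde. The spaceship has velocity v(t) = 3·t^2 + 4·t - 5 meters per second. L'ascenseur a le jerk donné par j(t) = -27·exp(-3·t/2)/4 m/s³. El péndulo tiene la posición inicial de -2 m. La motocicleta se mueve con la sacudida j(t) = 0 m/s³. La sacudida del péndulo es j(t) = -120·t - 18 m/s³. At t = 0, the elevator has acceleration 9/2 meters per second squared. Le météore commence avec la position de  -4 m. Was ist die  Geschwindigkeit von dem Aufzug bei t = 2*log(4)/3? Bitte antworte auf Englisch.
We must find the antiderivative of our jerk equation j(t) = -27·exp(-3·t/2)/4 2 times. Integrating jerk and using the initial condition a(0) = 9/2, we get a(t) = 9·exp(-3·t/2)/2. The antiderivative of acceleration is velocity. Using v(0) = -3, we get v(t) = -3·exp(-3·t/2). Using v(t) = -3·exp(-3·t/2) and substituting t = 2*log(4)/3, we find v = -3/4.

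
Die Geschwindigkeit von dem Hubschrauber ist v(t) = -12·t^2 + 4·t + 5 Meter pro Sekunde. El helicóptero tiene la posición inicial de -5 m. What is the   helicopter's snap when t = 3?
Starting from velocity v(t) = -12·t^2 + 4·t + 5, we take 3 derivatives. Differentiating velocity, we get acceleration: a(t) = 4 - 24·t. Taking d/dt of a(t), we find j(t) = -24. Taking d/dt of j(t), we find s(t) = 0. Using s(t) = 0 and substituting t = 3, we find s = 0.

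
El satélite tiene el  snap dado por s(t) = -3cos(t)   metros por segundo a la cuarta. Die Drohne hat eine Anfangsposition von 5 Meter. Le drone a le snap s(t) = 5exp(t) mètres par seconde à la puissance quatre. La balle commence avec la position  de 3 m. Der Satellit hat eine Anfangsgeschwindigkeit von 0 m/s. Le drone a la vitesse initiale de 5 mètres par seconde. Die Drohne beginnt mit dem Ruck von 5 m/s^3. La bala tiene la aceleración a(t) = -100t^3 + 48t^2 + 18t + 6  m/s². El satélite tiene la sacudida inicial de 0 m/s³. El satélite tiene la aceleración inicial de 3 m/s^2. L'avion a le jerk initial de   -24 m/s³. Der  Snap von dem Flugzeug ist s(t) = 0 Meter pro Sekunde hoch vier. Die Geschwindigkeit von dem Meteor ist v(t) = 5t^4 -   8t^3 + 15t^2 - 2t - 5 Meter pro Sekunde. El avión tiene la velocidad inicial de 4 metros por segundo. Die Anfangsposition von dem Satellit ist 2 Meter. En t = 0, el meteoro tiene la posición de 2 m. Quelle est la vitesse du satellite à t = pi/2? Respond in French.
En partant du snap s(t) = -3·cos(t), nous prenons 3 primitives. La primitive du snap est le jerk. En utilisant j(0) = 0, nous obtenons j(t) = -3·sin(t). L'intégrale du jerk, avec a(0) = 3, donne l'accélération: a(t) = 3·cos(t). L'intégrale de l'accélération, avec v(0) = 0, donne la vitesse: v(t) = 3·sin(t). En utilisant v(t) = 3·sin(t) et en substituant t = pi/2, nous trouvons v = 3.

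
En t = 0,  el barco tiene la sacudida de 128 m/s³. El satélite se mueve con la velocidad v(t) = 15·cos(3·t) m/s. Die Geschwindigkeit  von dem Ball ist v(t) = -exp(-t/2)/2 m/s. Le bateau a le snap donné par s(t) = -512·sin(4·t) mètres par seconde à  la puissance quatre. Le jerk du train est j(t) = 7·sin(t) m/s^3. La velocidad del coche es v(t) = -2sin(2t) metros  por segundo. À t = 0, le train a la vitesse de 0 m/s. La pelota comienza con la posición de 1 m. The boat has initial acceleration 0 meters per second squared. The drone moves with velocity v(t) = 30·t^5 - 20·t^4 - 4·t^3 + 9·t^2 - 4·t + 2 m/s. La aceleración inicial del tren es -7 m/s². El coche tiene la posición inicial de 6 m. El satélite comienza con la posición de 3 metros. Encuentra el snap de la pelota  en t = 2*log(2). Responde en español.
Partiendo de la velocidad v(t) = -exp(-t/2)/2, tomamos 3 derivadas. Tomando d/dt de v(t), encontramos a(t) = exp(-t/2)/4. Tomando d/dt de a(t), encontramos j(t) = -exp(-t/2)/8. Tomando d/dt de j(t), encontramos s(t) = exp(-t/2)/16. Tenemos el snap s(t) = exp(-t/2)/16. Sustituyendo t = 2*log(2): s(2*log(2)) = 1/32.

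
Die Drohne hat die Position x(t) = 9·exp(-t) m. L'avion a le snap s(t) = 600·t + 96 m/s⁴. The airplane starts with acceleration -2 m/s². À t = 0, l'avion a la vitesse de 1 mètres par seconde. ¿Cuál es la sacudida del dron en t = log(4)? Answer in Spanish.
Debemos derivar nuestra ecuación de la posición x(t) = 9·exp(-t) 3 veces. Derivando la posición, obtenemos la velocidad: v(t) = -9·exp(-t). Tomando d/dt de v(t), encontramos a(t) = 9·exp(-t). La derivada de la aceleración da la sacudida: j(t) = -9·exp(-t). Usando j(t) = -9·exp(-t) y sustituyendo t = log(4), encontramos j = -9/4.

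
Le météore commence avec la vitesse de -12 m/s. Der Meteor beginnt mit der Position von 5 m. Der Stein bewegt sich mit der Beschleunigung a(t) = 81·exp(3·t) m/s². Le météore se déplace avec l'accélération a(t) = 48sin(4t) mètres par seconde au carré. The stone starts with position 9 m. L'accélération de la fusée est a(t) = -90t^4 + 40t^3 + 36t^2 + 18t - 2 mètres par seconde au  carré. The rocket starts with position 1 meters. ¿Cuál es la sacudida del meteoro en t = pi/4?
Partiendo de la aceleración a(t) = 48·sin(4·t), tomamos 1 derivada. La derivada de la aceleración da la sacudida: j(t) = 192·cos(4·t). Usando j(t) = 192·cos(4·t) y sustituyendo t = pi/4, encontramos j = -192.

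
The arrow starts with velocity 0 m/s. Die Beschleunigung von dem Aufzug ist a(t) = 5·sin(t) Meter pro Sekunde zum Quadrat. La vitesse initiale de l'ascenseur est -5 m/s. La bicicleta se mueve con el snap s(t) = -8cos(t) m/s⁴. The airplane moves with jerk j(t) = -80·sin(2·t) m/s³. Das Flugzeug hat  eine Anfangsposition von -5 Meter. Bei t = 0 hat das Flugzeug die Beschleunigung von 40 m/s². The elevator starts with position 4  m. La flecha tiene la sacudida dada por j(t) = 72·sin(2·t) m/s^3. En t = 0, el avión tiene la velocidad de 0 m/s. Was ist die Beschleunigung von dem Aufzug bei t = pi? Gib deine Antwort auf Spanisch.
Usando a(t) = 5·sin(t) y sustituyendo t = pi, encontramos a = 0.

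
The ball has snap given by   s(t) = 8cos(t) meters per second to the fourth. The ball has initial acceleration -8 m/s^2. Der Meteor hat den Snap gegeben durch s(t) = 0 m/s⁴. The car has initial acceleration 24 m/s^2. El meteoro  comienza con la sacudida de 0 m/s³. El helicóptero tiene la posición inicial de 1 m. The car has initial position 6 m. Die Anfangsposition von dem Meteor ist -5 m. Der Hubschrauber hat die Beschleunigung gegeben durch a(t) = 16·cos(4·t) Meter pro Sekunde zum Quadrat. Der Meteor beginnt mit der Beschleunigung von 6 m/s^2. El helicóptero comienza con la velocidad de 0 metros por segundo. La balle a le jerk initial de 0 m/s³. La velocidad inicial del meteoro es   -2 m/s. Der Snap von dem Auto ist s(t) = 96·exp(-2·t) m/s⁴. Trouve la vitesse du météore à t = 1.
En partant du snap s(t) = 0, nous prenons 3 primitives. L'intégrale du snap est le jerk. En utilisant j(0) = 0, nous obtenons j(t) = 0. En intégrant le jerk et en utilisant la condition initiale a(0) = 6, nous obtenons a(t) = 6. En prenant ∫a(t)dt et en appliquant v(0) = -2, nous trouvons v(t) = 6·t - 2. En utilisant v(t) = 6·t - 2 et en substituant t = 1, nous trouvons v = 4.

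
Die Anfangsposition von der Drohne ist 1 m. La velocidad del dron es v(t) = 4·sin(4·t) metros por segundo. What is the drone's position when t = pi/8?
We need to integrate our velocity equation v(t) = 4·sin(4·t) 1 time. Taking ∫v(t)dt and applying x(0) = 1, we find x(t) = 2 - cos(4·t). We have position x(t) = 2 - cos(4·t). Substituting t = pi/8: x(pi/8) = 2.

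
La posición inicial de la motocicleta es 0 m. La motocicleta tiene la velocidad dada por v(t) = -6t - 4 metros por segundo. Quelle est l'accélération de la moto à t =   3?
En partant de la vitesse v(t) = -6·t - 4, nous prenons 1 dérivée. La dérivée de la vitesse donne l'accélération: a(t) = -6. En utilisant a(t) = -6 et en substituant t = 3, nous trouvons a = -6.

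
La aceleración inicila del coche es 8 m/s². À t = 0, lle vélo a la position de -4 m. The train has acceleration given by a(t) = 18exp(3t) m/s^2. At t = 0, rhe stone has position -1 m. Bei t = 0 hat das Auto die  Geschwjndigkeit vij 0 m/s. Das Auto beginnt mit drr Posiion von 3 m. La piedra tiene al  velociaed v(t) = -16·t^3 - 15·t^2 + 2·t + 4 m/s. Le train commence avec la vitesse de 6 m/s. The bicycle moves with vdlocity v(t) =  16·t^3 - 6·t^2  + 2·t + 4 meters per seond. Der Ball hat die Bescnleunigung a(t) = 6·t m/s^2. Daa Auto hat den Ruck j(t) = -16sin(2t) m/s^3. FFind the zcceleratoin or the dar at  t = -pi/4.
We must find the antiderivative of our jerk equation j(t) = -16·sin(2·t) 1 time. The integral of jerk is acceleration. Using a(0) = 8, we get a(t) = 8·cos(2·t). Using a(t) = 8·cos(2·t) and substituting t = -pi/4, we find a = 0.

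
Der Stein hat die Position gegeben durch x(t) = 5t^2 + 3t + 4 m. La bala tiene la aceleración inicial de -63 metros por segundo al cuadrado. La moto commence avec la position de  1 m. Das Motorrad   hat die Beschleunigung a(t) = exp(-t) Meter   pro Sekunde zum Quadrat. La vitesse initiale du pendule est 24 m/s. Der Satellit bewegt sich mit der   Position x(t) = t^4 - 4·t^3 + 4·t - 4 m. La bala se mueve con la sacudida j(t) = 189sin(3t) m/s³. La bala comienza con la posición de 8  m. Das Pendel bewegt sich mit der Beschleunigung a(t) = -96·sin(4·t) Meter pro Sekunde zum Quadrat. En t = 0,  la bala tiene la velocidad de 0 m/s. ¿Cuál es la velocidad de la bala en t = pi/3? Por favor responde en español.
Partiendo de la sacudida j(t) = 189·sin(3·t), tomamos 2 integrales. La integral de la sacudida, con a(0) = -63, da la aceleración: a(t) = -63·cos(3·t). La integral de la aceleración, con v(0) = 0, da la velocidad: v(t) = -21·sin(3·t). De la ecuación de la velocidad v(t) = -21·sin(3·t), sustituimos t = pi/3 para obtener v = 0.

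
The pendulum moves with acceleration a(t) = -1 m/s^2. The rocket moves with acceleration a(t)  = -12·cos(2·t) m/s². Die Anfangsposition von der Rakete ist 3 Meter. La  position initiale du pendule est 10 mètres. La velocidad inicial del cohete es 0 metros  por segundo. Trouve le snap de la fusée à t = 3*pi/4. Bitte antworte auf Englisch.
Starting from acceleration a(t) = -12·cos(2·t), we take 2 derivatives. The derivative of acceleration gives jerk: j(t) = 24·sin(2·t). Differentiating jerk, we get snap: s(t) = 48·cos(2·t). Using s(t) = 48·cos(2·t) and substituting t = 3*pi/4, we find s = 0.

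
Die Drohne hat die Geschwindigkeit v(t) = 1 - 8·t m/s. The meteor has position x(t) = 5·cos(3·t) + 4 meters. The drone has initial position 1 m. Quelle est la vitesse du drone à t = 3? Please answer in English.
Using v(t) = 1 - 8·t and substituting t = 3, we find v = -23.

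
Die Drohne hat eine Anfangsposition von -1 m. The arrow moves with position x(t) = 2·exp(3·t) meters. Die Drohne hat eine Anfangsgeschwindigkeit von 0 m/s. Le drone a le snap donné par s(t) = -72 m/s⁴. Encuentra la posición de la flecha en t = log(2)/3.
Tenemos la posición x(t) = 2·exp(3·t). Sustituyendo t = log(2)/3: x(log(2)/3) = 4.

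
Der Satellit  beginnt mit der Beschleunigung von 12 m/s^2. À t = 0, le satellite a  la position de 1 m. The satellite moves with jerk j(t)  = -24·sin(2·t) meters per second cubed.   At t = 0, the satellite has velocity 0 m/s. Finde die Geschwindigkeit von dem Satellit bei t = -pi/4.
Ausgehend von dem Ruck j(t) = -24·sin(2·t), nehmen wir 2 Integrale. Die Stammfunktion von dem Ruck, mit a(0) = 12, ergibt die Beschleunigung: a(t) = 12·cos(2·t). Die Stammfunktion von der Beschleunigung, mit v(0) = 0, ergibt die Geschwindigkeit: v(t) = 6·sin(2·t). Aus der Gleichung für die Geschwindigkeit v(t) = 6·sin(2·t), setzen wir t = -pi/4 ein und erhalten v = -6.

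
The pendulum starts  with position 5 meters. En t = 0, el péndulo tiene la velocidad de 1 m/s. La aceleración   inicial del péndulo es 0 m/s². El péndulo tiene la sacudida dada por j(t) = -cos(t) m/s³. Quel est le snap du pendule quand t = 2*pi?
En partant du jerk j(t) = -cos(t), nous prenons 1 dérivée. En prenant d/dt de j(t), nous trouvons s(t) = sin(t). En utilisant s(t) = sin(t) et en substituant t = 2*pi, nous trouvons s = 0.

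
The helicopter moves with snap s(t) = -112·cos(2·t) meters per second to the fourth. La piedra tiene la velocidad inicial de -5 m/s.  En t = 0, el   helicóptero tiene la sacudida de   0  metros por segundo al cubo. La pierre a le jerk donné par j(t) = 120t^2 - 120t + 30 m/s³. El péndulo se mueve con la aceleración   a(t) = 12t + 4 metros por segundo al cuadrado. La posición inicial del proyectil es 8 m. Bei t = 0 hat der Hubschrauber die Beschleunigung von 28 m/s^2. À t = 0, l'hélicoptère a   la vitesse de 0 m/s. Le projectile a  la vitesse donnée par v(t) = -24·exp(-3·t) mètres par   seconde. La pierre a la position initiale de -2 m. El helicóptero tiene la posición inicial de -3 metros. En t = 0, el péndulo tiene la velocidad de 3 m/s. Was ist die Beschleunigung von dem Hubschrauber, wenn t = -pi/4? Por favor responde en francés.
Nous devons intégrer notre équation du snap s(t) = -112·cos(2·t) 2 fois. En intégrant le snap et en utilisant la condition initiale j(0) = 0, nous obtenons j(t) = -56·sin(2·t). En prenant ∫j(t)dt et en appliquant a(0) = 28, nous trouvons a(t) = 28·cos(2·t). En utilisant a(t) = 28·cos(2·t) et en substituant t = -pi/4, nous trouvons a = 0.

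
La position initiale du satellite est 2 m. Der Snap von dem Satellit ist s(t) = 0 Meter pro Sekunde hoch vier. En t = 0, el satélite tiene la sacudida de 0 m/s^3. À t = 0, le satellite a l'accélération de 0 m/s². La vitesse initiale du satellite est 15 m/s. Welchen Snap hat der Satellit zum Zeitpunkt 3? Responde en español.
De la ecuación del snap s(t) = 0, sustituimos t = 3 para obtener s = 0.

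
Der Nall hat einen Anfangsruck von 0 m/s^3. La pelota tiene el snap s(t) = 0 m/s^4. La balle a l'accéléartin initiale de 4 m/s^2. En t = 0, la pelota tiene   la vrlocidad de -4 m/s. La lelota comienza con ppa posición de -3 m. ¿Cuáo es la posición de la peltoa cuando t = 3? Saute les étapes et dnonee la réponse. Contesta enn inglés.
At t = 3, x = 3.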